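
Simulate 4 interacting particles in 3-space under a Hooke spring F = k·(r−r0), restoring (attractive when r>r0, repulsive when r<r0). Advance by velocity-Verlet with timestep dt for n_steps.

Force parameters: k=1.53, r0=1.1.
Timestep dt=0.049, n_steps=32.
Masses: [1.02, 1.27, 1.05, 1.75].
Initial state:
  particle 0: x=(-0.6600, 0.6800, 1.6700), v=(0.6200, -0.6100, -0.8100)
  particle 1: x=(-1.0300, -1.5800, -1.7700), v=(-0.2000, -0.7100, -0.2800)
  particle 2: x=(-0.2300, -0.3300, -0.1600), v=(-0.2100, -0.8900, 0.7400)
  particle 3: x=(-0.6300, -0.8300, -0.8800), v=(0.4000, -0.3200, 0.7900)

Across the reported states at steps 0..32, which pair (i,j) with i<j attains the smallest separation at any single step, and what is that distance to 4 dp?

step 0: x0=(-0.6600, 0.6800, 1.6700) x1=(-1.0300, -1.5800, -1.7700) x2=(-0.2300, -0.3300, -0.1600) x3=(-0.6300, -0.8300, -0.8800)
step 1: x0=(-0.6297, 0.6445, 1.6213) x1=(-1.0388, -1.6114, -1.7788) x2=(-0.2413, -0.3737, -0.1234) x3=(-0.6105, -0.8448, -0.8398)
step 2: x0=(-0.5998, 0.5981, 1.5552) x1=(-1.0453, -1.6359, -1.7775) x2=(-0.2543, -0.4177, -0.0865) x3=(-0.5913, -0.8582, -0.7970)
step 3: x0=(-0.5705, 0.5410, 1.4727) x1=(-1.0496, -1.6535, -1.7663) x2=(-0.2690, -0.4619, -0.0494) x3=(-0.5725, -0.8701, -0.7519)
step 4: x0=(-0.5420, 0.4739, 1.3749) x1=(-1.0514, -1.6643, -1.7453) x2=(-0.2853, -0.5064, -0.0126) x3=(-0.5540, -0.8809, -0.7049)
step 5: x0=(-0.5145, 0.3972, 1.2631) x1=(-1.0508, -1.6686, -1.7146) x2=(-0.3029, -0.5513, 0.0236) x3=(-0.5359, -0.8907, -0.6563)
step 6: x0=(-0.4881, 0.3119, 1.1389) x1=(-1.0476, -1.6665, -1.6748) x2=(-0.3218, -0.5967, 0.0591) x3=(-0.5182, -0.8997, -0.6067)
step 7: x0=(-0.4631, 0.2189, 1.0038) x1=(-1.0420, -1.6586, -1.6262) x2=(-0.3417, -0.6427, 0.0935) x3=(-0.5009, -0.9082, -0.5565)
step 8: x0=(-0.4394, 0.1193, 0.8596) x1=(-1.0339, -1.6451, -1.5695) x2=(-0.3625, -0.6896, 0.1266) x3=(-0.4840, -0.9163, -0.5061)
step 9: x0=(-0.4172, 0.0142, 0.7080) x1=(-1.0235, -1.6266, -1.5053) x2=(-0.3842, -0.7376, 0.1582) x3=(-0.4675, -0.9242, -0.4559)
step 10: x0=(-0.3964, -0.0949, 0.5508) x1=(-1.0109, -1.6037, -1.4345) x2=(-0.4067, -0.7869, 0.1885) x3=(-0.4513, -0.9322, -0.4065)
step 11: x0=(-0.3768, -0.2064, 0.3896) x1=(-0.9962, -1.5769, -1.3578) x2=(-0.4299, -0.8381, 0.2174) x3=(-0.4354, -0.9404, -0.3582)
step 12: x0=(-0.3583, -0.3189, 0.2257) x1=(-0.9797, -1.5469, -1.2762) x2=(-0.4541, -0.8915, 0.2455) x3=(-0.4197, -0.9491, -0.3113)
step 13: x0=(-0.3404, -0.4308, 0.0598) x1=(-0.9615, -1.5143, -1.1906) x2=(-0.4793, -0.9473, 0.2736) x3=(-0.4041, -0.9585, -0.2662)
step 14: x0=(-0.3228, -0.5411, -0.1076) x1=(-0.9421, -1.4799, -1.1020) x2=(-0.5058, -1.0054, 0.3026) x3=(-0.3885, -0.9689, -0.2230)
step 15: x0=(-0.3049, -0.6488, -0.2763) x1=(-0.9218, -1.4442, -1.0114) x2=(-0.5337, -1.0652, 0.3331) x3=(-0.3730, -0.9806, -0.1813)
step 16: x0=(-0.2864, -0.7537, -0.4471) x1=(-0.9009, -1.4081, -0.9195) x2=(-0.5627, -1.1263, 0.3652) x3=(-0.3574, -0.9936, -0.1403)
step 17: x0=(-0.2671, -0.8567, -0.6202) x1=(-0.8802, -1.3720, -0.8272) x2=(-0.5929, -1.1882, 0.3986) x3=(-0.3416, -1.0071, -0.0991)
step 18: x0=(-0.2468, -0.9585, -0.7948) x1=(-0.8601, -1.3364, -0.7349) x2=(-0.6239, -1.2508, 0.4329) x3=(-0.3254, -1.0206, -0.0575)
step 19: x0=(-0.2255, -1.0596, -0.9701) x1=(-0.8412, -1.3016, -0.6427) x2=(-0.6556, -1.3138, 0.4675) x3=(-0.3085, -1.0336, -0.0157)
step 20: x0=(-0.2034, -1.1606, -1.1451) x1=(-0.8235, -1.2674, -0.5503) x2=(-0.6877, -1.3773, 0.5018) x3=(-0.2909, -1.0460, 0.0261)
step 21: x0=(-0.1815, -1.2618, -1.3182) x1=(-0.8069, -1.2334, -0.4582) x2=(-0.7200, -1.4411, 0.5350) x3=(-0.2724, -1.0579, 0.0676)
step 22: x0=(-0.1603, -1.3630, -1.4874) x1=(-0.7911, -1.1996, -0.3669) x2=(-0.7521, -1.5054, 0.5665) x3=(-0.2529, -1.0694, 0.1084)
step 23: x0=(-0.1406, -1.4641, -1.6506) x1=(-0.7757, -1.1660, -0.2771) x2=(-0.7839, -1.5700, 0.5954) x3=(-0.2324, -1.0806, 0.1484)
step 24: x0=(-0.1230, -1.5645, -1.8054) x1=(-0.7608, -1.1326, -0.1895) x2=(-0.8150, -1.6352, 0.6211) x3=(-0.2109, -1.0917, 0.1870)
step 25: x0=(-0.1078, -1.6637, -1.9498) x1=(-0.7461, -1.0995, -0.1048) x2=(-0.8452, -1.7009, 0.6427) x3=(-0.1883, -1.1030, 0.2241)
step 26: x0=(-0.0953, -1.7610, -2.0815) x1=(-0.7317, -1.0669, -0.0234) x2=(-0.8741, -1.7670, 0.6594) x3=(-0.1646, -1.1148, 0.2592)
step 27: x0=(-0.0859, -1.8558, -2.1988) x1=(-0.7175, -1.0350, 0.0540) x2=(-0.9016, -1.8335, 0.6707) x3=(-0.1398, -1.1273, 0.2920)
step 28: x0=(-0.0798, -1.9473, -2.2999) x1=(-0.7035, -1.0041, 0.1272) x2=(-0.9274, -1.9003, 0.6757) x3=(-0.1142, -1.1408, 0.3222)
step 29: x0=(-0.0770, -2.0350, -2.3833) x1=(-0.6896, -0.9744, 0.1957) x2=(-0.9510, -1.9671, 0.6740) x3=(-0.0876, -1.1557, 0.3495)
step 30: x0=(-0.0776, -2.1182, -2.4477) x1=(-0.6759, -0.9464, 0.2595) x2=(-0.9724, -2.0336, 0.6651) x3=(-0.0604, -1.1721, 0.3734)
step 31: x0=(-0.0817, -2.1965, -2.4921) x1=(-0.6623, -0.9203, 0.3181) x2=(-0.9911, -2.0996, 0.6488) x3=(-0.0326, -1.1904, 0.3939)
step 32: x0=(-0.0892, -2.2691, -2.5158) x1=(-0.6489, -0.8966, 0.3714) x2=(-1.0069, -2.1647, 0.6248) x3=(-0.0045, -1.2107, 0.4107)

pair (0,3), distance 0.3518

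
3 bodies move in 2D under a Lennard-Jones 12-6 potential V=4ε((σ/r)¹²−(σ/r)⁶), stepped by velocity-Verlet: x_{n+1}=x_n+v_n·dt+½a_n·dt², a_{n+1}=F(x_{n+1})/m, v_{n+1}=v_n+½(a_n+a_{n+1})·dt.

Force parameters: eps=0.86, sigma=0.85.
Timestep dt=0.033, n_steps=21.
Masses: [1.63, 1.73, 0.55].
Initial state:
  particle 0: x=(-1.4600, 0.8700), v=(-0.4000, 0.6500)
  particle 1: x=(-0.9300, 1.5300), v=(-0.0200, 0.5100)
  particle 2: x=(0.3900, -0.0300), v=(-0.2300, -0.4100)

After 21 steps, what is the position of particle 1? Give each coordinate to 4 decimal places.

step 0: x0=(-1.4600, 0.8700) x1=(-0.9300, 1.5300) x2=(0.3900, -0.0300)
step 1: x0=(-1.4787, 0.8846) x1=(-0.9255, 1.5533) x2=(0.3823, -0.0435)
step 2: x0=(-1.5042, 0.8909) x1=(-0.9145, 1.5843) x2=(0.3745, -0.0568)
step 3: x0=(-1.5318, 0.8947) x1=(-0.9015, 1.6177) x2=(0.3666, -0.0701)
step 4: x0=(-1.5592, 0.8987) x1=(-0.8886, 1.6509) x2=(0.3585, -0.0832)
step 5: x0=(-1.5857, 0.9036) x1=(-0.8765, 1.6831) x2=(0.3504, -0.0963)
step 6: x0=(-1.6111, 0.9098) x1=(-0.8655, 1.7141) x2=(0.3421, -0.1092)
step 7: x0=(-1.6354, 0.9171) x1=(-0.8554, 1.7441) x2=(0.3338, -0.1221)
step 8: x0=(-1.6587, 0.9254) x1=(-0.8463, 1.7731) x2=(0.3253, -0.1349)
step 9: x0=(-1.6812, 0.9345) x1=(-0.8379, 1.8013) x2=(0.3168, -0.1477)
step 10: x0=(-1.7030, 0.9444) x1=(-0.8301, 1.8287) x2=(0.3082, -0.1603)
step 11: x0=(-1.7241, 0.9549) x1=(-0.8230, 1.8556) x2=(0.2996, -0.1730)
step 12: x0=(-1.7447, 0.9660) x1=(-0.8164, 1.8819) x2=(0.2909, -0.1855)
step 13: x0=(-1.7647, 0.9775) x1=(-0.8102, 1.9077) x2=(0.2822, -0.1980)
step 14: x0=(-1.7843, 0.9894) x1=(-0.8045, 1.9332) x2=(0.2734, -0.2104)
step 15: x0=(-1.8035, 1.0018) x1=(-0.7991, 1.9582) x2=(0.2645, -0.2228)
step 16: x0=(-1.8224, 1.0144) x1=(-0.7940, 1.9830) x2=(0.2556, -0.2352)
step 17: x0=(-1.8409, 1.0273) x1=(-0.7892, 2.0075) x2=(0.2467, -0.2475)
step 18: x0=(-1.8592, 1.0405) x1=(-0.7847, 2.0317) x2=(0.2377, -0.2598)
step 19: x0=(-1.8772, 1.0539) x1=(-0.7804, 2.0557) x2=(0.2287, -0.2720)
step 20: x0=(-1.8950, 1.0675) x1=(-0.7762, 2.0796) x2=(0.2197, -0.2842)
step 21: x0=(-1.9125, 1.0812) x1=(-0.7723, 2.1032) x2=(0.2107, -0.2964)

(-0.7723, 2.1032)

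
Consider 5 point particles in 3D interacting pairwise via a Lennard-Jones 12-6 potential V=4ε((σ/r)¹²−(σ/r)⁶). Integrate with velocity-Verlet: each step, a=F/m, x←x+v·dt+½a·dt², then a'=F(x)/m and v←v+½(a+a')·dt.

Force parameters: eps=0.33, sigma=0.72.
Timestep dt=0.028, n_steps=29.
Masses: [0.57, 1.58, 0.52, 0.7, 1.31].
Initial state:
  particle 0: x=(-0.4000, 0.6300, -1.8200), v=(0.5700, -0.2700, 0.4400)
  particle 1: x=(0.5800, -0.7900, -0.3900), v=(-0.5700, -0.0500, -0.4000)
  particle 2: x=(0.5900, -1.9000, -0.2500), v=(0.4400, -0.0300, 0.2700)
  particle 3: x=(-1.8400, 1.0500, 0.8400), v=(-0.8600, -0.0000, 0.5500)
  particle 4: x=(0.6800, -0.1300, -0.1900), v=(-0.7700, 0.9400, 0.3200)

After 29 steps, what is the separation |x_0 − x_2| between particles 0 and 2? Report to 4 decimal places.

2.5715

step 0: x0=(-0.4000, 0.6300, -1.8200) x1=(0.5800, -0.7900, -0.3900) x2=(0.5900, -1.9000, -0.2500) x3=(-1.8400, 1.0500, 0.8400) x4=(0.6800, -0.1300, -0.1900)
step 1: x0=(-0.3840, 0.6224, -1.8077) x1=(0.5633, -0.7962, -0.4026) x2=(0.6023, -1.9005, -0.2425) x3=(-1.8641, 1.0500, 0.8554) x4=(0.6593, -0.0981, -0.1793)
step 2: x0=(-0.3681, 0.6149, -1.7953) x1=(0.5463, -0.8056, -0.4161) x2=(0.6146, -1.9003, -0.2351) x3=(-1.8882, 1.0500, 0.8708) x4=(0.6391, -0.0625, -0.1675)
step 3: x0=(-0.3521, 0.6073, -1.7830) x1=(0.5291, -0.8156, -0.4298) x2=(0.6269, -1.8995, -0.2277) x3=(-1.9122, 1.0500, 0.8862) x4=(0.6189, -0.0264, -0.1555)
step 4: x0=(-0.3361, 0.5997, -1.7706) x1=(0.5121, -0.8255, -0.4433) x2=(0.6391, -1.8979, -0.2205) x3=(-1.9363, 1.0500, 0.9016) x4=(0.5987, 0.0092, -0.1437)
step 5: x0=(-0.3201, 0.5921, -1.7582) x1=(0.4951, -0.8352, -0.4565) x2=(0.6512, -1.8956, -0.2135) x3=(-1.9604, 1.0500, 0.9170) x4=(0.5785, 0.0443, -0.1321)
step 6: x0=(-0.3041, 0.5845, -1.7458) x1=(0.4782, -0.8445, -0.4695) x2=(0.6632, -1.8926, -0.2066) x3=(-1.9845, 1.0500, 0.9324) x4=(0.5581, 0.0787, -0.1207)
step 7: x0=(-0.2881, 0.5769, -1.7334) x1=(0.4614, -0.8538, -0.4824) x2=(0.6751, -1.8889, -0.1999) x3=(-2.0085, 1.0500, 0.9478) x4=(0.5378, 0.1127, -0.1095)
step 8: x0=(-0.2721, 0.5692, -1.7210) x1=(0.4446, -0.8629, -0.4950) x2=(0.6868, -1.8845, -0.1934) x3=(-2.0326, 1.0500, 0.9632) x4=(0.5174, 0.1463, -0.0984)
step 9: x0=(-0.2560, 0.5616, -1.7085) x1=(0.4279, -0.8720, -0.5075) x2=(0.6984, -1.8794, -0.1871) x3=(-2.0567, 1.0500, 0.9786) x4=(0.4969, 0.1796, -0.0874)
step 10: x0=(-0.2400, 0.5539, -1.6960) x1=(0.4113, -0.8812, -0.5198) x2=(0.7097, -1.8735, -0.1810) x3=(-2.0807, 1.0500, 0.9940) x4=(0.4765, 0.2127, -0.0766)
step 11: x0=(-0.2239, 0.5463, -1.6835) x1=(0.3948, -0.8905, -0.5321) x2=(0.7209, -1.8670, -0.1751) x3=(-2.1048, 1.0500, 1.0094) x4=(0.4560, 0.2457, -0.0658)
step 12: x0=(-0.2078, 0.5386, -1.6709) x1=(0.3783, -0.8999, -0.5441) x2=(0.7319, -1.8598, -0.1695) x3=(-2.1289, 1.0500, 1.0247) x4=(0.4356, 0.2784, -0.0551)
step 13: x0=(-0.1917, 0.5309, -1.6583) x1=(0.3620, -0.9094, -0.5561) x2=(0.7425, -1.8519, -0.1642) x3=(-2.1530, 1.0500, 1.0401) x4=(0.4151, 0.3111, -0.0445)
step 14: x0=(-0.1756, 0.5232, -1.6457) x1=(0.3457, -0.9190, -0.5680) x2=(0.7530, -1.8433, -0.1591) x3=(-2.1770, 1.0500, 1.0555) x4=(0.3946, 0.3438, -0.0339)
step 15: x0=(-0.1595, 0.5154, -1.6330) x1=(0.3295, -0.9288, -0.5797) x2=(0.7631, -1.8341, -0.1543) x3=(-2.2011, 1.0499, 1.0709) x4=(0.3741, 0.3763, -0.0233)
step 16: x0=(-0.1433, 0.5077, -1.6203) x1=(0.3134, -0.9388, -0.5914) x2=(0.7730, -1.8242, -0.1498) x3=(-2.2252, 1.0499, 1.0863) x4=(0.3536, 0.4088, -0.0128)
step 17: x0=(-0.1271, 0.4999, -1.6075) x1=(0.2974, -0.9489, -0.6029) x2=(0.7825, -1.8137, -0.1456) x3=(-2.2492, 1.0499, 1.1017) x4=(0.3331, 0.4413, -0.0023)
step 18: x0=(-0.1110, 0.4921, -1.5947) x1=(0.2815, -0.9592, -0.6143) x2=(0.7917, -1.8027, -0.1418) x3=(-2.2733, 1.0499, 1.1171) x4=(0.3126, 0.4737, 0.0082)
step 19: x0=(-0.0948, 0.4843, -1.5818) x1=(0.2657, -0.9697, -0.6256) x2=(0.8005, -1.7910, -0.1382) x3=(-2.2973, 1.0499, 1.1325) x4=(0.2921, 0.5061, 0.0186)
step 20: x0=(-0.0785, 0.4764, -1.5689) x1=(0.2501, -0.9803, -0.6368) x2=(0.8090, -1.7788, -0.1350) x3=(-2.3214, 1.0499, 1.1479) x4=(0.2715, 0.5384, 0.0290)
step 21: x0=(-0.0623, 0.4685, -1.5559) x1=(0.2345, -0.9911, -0.6479) x2=(0.8171, -1.7660, -0.1321) x3=(-2.3455, 1.0499, 1.1633) x4=(0.2510, 0.5708, 0.0394)
step 22: x0=(-0.0461, 0.4607, -1.5428) x1=(0.2191, -1.0020, -0.6588) x2=(0.8248, -1.7527, -0.1296) x3=(-2.3695, 1.0499, 1.1786) x4=(0.2305, 0.6031, 0.0498)
step 23: x0=(-0.0298, 0.4527, -1.5296) x1=(0.2039, -1.0130, -0.6697) x2=(0.8321, -1.7390, -0.1274) x3=(-2.3936, 1.0499, 1.1940) x4=(0.2099, 0.6354, 0.0601)
step 24: x0=(-0.0135, 0.4448, -1.5164) x1=(0.1887, -1.0242, -0.6804) x2=(0.8390, -1.7247, -0.1255) x3=(-2.4176, 1.0499, 1.2094) x4=(0.1894, 0.6677, 0.0704)
step 25: x0=(0.0027, 0.4368, -1.5032) x1=(0.1737, -1.0355, -0.6911) x2=(0.8455, -1.7100, -0.1240) x3=(-2.4417, 1.0499, 1.2248) x4=(0.1689, 0.7000, 0.0807)
step 26: x0=(0.0190, 0.4288, -1.4898) x1=(0.1588, -1.0470, -0.7016) x2=(0.8516, -1.6949, -0.1229) x3=(-2.4657, 1.0499, 1.2402) x4=(0.1483, 0.7323, 0.0909)
step 27: x0=(0.0353, 0.4208, -1.4764) x1=(0.1441, -1.0585, -0.7120) x2=(0.8572, -1.6794, -0.1221) x3=(-2.4898, 1.0499, 1.2556) x4=(0.1278, 0.7646, 0.1012)
step 28: x0=(0.0516, 0.4128, -1.4629) x1=(0.1295, -1.0702, -0.7223) x2=(0.8624, -1.6635, -0.1217) x3=(-2.5139, 1.0498, 1.2710) x4=(0.1072, 0.7969, 0.1114)
step 29: x0=(0.0680, 0.4047, -1.4494) x1=(0.1150, -1.0819, -0.7325) x2=(0.8672, -1.6473, -0.1216) x3=(-2.5379, 1.0498, 1.2863) x4=(0.0867, 0.8291, 0.1215)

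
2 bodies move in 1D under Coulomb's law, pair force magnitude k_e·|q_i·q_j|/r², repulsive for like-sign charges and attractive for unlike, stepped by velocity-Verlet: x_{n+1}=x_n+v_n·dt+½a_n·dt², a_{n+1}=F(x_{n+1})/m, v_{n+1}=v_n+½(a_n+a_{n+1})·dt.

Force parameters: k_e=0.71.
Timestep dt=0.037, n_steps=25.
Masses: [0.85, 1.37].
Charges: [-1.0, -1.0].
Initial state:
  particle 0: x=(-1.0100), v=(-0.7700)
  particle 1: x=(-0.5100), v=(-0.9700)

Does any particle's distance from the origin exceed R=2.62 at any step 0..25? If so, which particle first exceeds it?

no

step 0: x0=(-1.0100) x1=(-0.5100)
step 1: x0=(-1.0408) x1=(-0.5445)
step 2: x0=(-1.0762) x1=(-0.5761)
step 3: x0=(-1.1162) x1=(-0.6048)
step 4: x0=(-1.1606) x1=(-0.6309)
step 5: x0=(-1.2090) x1=(-0.6544)
step 6: x0=(-1.2611) x1=(-0.6756)
step 7: x0=(-1.3166) x1=(-0.6947)
step 8: x0=(-1.3751) x1=(-0.7120)
step 9: x0=(-1.4361) x1=(-0.7277)
step 10: x0=(-1.4995) x1=(-0.7420)
step 11: x0=(-1.5648) x1=(-0.7550)
step 12: x0=(-1.6319) x1=(-0.7670)
step 13: x0=(-1.7004) x1=(-0.7780)
step 14: x0=(-1.7704) x1=(-0.7882)
step 15: x0=(-1.8415) x1=(-0.7976)
step 16: x0=(-1.9137) x1=(-0.8064)
step 17: x0=(-1.9868) x1=(-0.8146)
step 18: x0=(-2.0607) x1=(-0.8223)
step 19: x0=(-2.1354) x1=(-0.8295)
step 20: x0=(-2.2108) x1=(-0.8363)
step 21: x0=(-2.2867) x1=(-0.8428)
step 22: x0=(-2.3632) x1=(-0.8489)
step 23: x0=(-2.4402) x1=(-0.8547)
step 24: x0=(-2.5177) x1=(-0.8602)
step 25: x0=(-2.5956) x1=(-0.8654)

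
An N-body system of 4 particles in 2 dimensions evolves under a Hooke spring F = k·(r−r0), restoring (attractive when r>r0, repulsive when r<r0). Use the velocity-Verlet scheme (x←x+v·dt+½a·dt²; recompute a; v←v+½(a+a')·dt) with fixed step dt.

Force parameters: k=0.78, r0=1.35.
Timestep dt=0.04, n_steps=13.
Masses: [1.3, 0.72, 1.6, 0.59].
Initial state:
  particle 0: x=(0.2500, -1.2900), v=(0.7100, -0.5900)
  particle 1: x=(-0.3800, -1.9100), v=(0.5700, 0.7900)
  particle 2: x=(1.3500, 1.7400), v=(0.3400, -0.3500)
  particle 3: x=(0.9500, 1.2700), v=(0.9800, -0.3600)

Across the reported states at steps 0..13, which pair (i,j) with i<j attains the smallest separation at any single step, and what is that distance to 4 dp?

pair (2,3), distance 0.5965

step 0: x0=(0.2500, -1.2900) x1=(-0.3800, -1.9100) x2=(1.3500, 1.7400) x3=(0.9500, 1.2700)
step 1: x0=(0.2790, -1.3120) x1=(-0.3558, -1.8749) x2=(1.3631, 1.7246) x3=(0.9875, 1.2516)
step 2: x0=(0.3094, -1.3308) x1=(-0.3289, -1.8330) x2=(1.3752, 1.7064) x3=(1.0215, 1.2254)
step 3: x0=(0.3410, -1.3463) x1=(-0.2993, -1.7845) x2=(1.3862, 1.6855) x3=(1.0522, 1.1913)
step 4: x0=(0.3741, -1.3587) x1=(-0.2673, -1.7295) x2=(1.3963, 1.6619) x3=(1.0795, 1.1496)
step 5: x0=(0.4085, -1.3679) x1=(-0.2330, -1.6685) x2=(1.4054, 1.6358) x3=(1.1037, 1.1005)
step 6: x0=(0.4444, -1.3741) x1=(-0.1967, -1.6016) x2=(1.4135, 1.6072) x3=(1.1248, 1.0443)
step 7: x0=(0.4817, -1.3774) x1=(-0.1584, -1.5292) x2=(1.4206, 1.5762) x3=(1.1431, 0.9813)
step 8: x0=(0.5204, -1.3779) x1=(-0.1185, -1.4514) x2=(1.4268, 1.5430) x3=(1.1586, 0.9120)
step 9: x0=(0.5605, -1.3758) x1=(-0.0770, -1.3687) x2=(1.4321, 1.5075) x3=(1.1717, 0.8368)
step 10: x0=(0.6021, -1.3714) x1=(-0.0343, -1.2812) x2=(1.4365, 1.4699) x3=(1.1825, 0.7563)
step 11: x0=(0.6450, -1.3647) x1=(0.0096, -1.1894) x2=(1.4401, 1.4304) x3=(1.1913, 0.6710)
step 12: x0=(0.6891, -1.3561) x1=(0.0545, -1.0934) x2=(1.4428, 1.3890) x3=(1.1984, 0.5815)
step 13: x0=(0.7343, -1.3457) x1=(0.1002, -0.9938) x2=(1.4448, 1.3458) x3=(1.2040, 0.4884)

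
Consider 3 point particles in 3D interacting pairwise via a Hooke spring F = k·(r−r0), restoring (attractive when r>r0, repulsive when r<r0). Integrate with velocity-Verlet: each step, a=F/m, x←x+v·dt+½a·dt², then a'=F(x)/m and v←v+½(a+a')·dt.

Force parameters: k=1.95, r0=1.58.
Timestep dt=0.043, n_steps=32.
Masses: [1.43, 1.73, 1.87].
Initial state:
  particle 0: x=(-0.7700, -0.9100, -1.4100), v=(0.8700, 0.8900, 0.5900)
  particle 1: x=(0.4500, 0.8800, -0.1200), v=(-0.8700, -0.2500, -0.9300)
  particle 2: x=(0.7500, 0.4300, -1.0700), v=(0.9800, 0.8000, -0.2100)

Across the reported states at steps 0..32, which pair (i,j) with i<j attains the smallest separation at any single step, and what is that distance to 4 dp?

step 0: x0=(-0.7700, -0.9100, -1.4100) x1=(0.4500, 0.8800, -0.1200) x2=(0.7500, 0.4300, -1.0700)
step 1: x0=(-0.7316, -0.8705, -1.3839) x1=(0.4120, 0.8688, -0.1601) x2=(0.7919, 0.4639, -1.0795)
step 2: x0=(-0.6913, -0.8287, -1.3566) x1=(0.3728, 0.8567, -0.2001) x2=(0.8335, 0.4969, -1.0900)
step 3: x0=(-0.6493, -0.7848, -1.3282) x1=(0.3324, 0.8438, -0.2400) x2=(0.8749, 0.5289, -1.1014)
step 4: x0=(-0.6057, -0.7391, -1.2989) x1=(0.2909, 0.8304, -0.2796) x2=(0.9161, 0.5601, -1.1138)
step 5: x0=(-0.5608, -0.6917, -1.2690) x1=(0.2483, 0.8164, -0.3190) x2=(0.9573, 0.5905, -1.1269)
step 6: x0=(-0.5147, -0.6429, -1.2384) x1=(0.2048, 0.8020, -0.3580) x2=(0.9985, 0.6202, -1.1408)
step 7: x0=(-0.4676, -0.5930, -1.2075) x1=(0.1604, 0.7874, -0.3966) x2=(1.0397, 0.6493, -1.1553)
step 8: x0=(-0.4197, -0.5421, -1.1765) x1=(0.1153, 0.7726, -0.4348) x2=(1.0809, 0.6778, -1.1704)
step 9: x0=(-0.3710, -0.4907, -1.1454) x1=(0.0695, 0.7578, -0.4725) x2=(1.1221, 0.7059, -1.1859)
step 10: x0=(-0.3217, -0.4390, -1.1144) x1=(0.0233, 0.7432, -0.5098) x2=(1.1634, 0.7335, -1.2017)
step 11: x0=(-0.2720, -0.3872, -1.0837) x1=(-0.0233, 0.7290, -0.5467) x2=(1.2046, 0.7608, -1.2177)
step 12: x0=(-0.2218, -0.3356, -1.0533) x1=(-0.0701, 0.7154, -0.5830) x2=(1.2456, 0.7877, -1.2339)
step 13: x0=(-0.1712, -0.2846, -1.0235) x1=(-0.1169, 0.7026, -0.6190) x2=(1.2864, 0.8143, -1.2501)
step 14: x0=(-0.1202, -0.2344, -0.9943) x1=(-0.1638, 0.6907, -0.6544) x2=(1.3269, 0.8406, -1.2662)
step 15: x0=(-0.0686, -0.1852, -0.9656) x1=(-0.2106, 0.6800, -0.6895) x2=(1.3669, 0.8666, -1.2823)
step 16: x0=(-0.0163, -0.1373, -0.9376) x1=(-0.2575, 0.6706, -0.7243) x2=(1.4064, 0.8923, -1.2982)
step 17: x0=(0.0369, -0.0907, -0.9101) x1=(-0.3043, 0.6627, -0.7588) x2=(1.4452, 0.9178, -1.3139)
step 18: x0=(0.0913, -0.0455, -0.8830) x1=(-0.3513, 0.6562, -0.7933) x2=(1.4831, 0.9429, -1.3294)
step 19: x0=(0.1471, -0.0016, -0.8563) x1=(-0.3984, 0.6511, -0.8277) x2=(1.5202, 0.9678, -1.3446)
step 20: x0=(0.2043, 0.0411, -0.8297) x1=(-0.4456, 0.6474, -0.8624) x2=(1.5562, 0.9923, -1.3594)
step 21: x0=(0.2632, 0.0828, -0.8032) x1=(-0.4928, 0.6448, -0.8973) x2=(1.5911, 1.0166, -1.3740)
step 22: x0=(0.3236, 0.1238, -0.7767) x1=(-0.5399, 0.6432, -0.9327) x2=(1.6246, 1.0404, -1.3882)
step 23: x0=(0.3854, 0.1642, -0.7501) x1=(-0.5867, 0.6424, -0.9685) x2=(1.6567, 1.0640, -1.4021)
step 24: x0=(0.4485, 0.2042, -0.7233) x1=(-0.6328, 0.6423, -1.0048) x2=(1.6873, 1.0871, -1.4156)
step 25: x0=(0.5126, 0.2441, -0.6964) x1=(-0.6780, 0.6429, -1.0416) x2=(1.7162, 1.1099, -1.4288)
step 26: x0=(0.5775, 0.2838, -0.6694) x1=(-0.7219, 0.6439, -1.0788) x2=(1.7434, 1.1322, -1.4416)
step 27: x0=(0.6429, 0.3234, -0.6423) x1=(-0.7642, 0.6455, -1.1164) x2=(1.7687, 1.1542, -1.4541)
step 28: x0=(0.7085, 0.3631, -0.6153) x1=(-0.8046, 0.6475, -1.1543) x2=(1.7920, 1.1757, -1.4664)
step 29: x0=(0.7740, 0.4028, -0.5883) x1=(-0.8426, 0.6499, -1.1925) x2=(1.8132, 1.1968, -1.4783)
step 30: x0=(0.8391, 0.4426, -0.5614) x1=(-0.8780, 0.6527, -1.2308) x2=(1.8323, 1.2175, -1.4901)
step 31: x0=(0.9036, 0.4825, -0.5348) x1=(-0.9105, 0.6560, -1.2691) x2=(1.8491, 1.2377, -1.5016)
step 32: x0=(0.9671, 0.5224, -0.5085) x1=(-0.9396, 0.6598, -1.3073) x2=(1.8637, 1.2574, -1.5130)

pair (0,1), distance 0.8345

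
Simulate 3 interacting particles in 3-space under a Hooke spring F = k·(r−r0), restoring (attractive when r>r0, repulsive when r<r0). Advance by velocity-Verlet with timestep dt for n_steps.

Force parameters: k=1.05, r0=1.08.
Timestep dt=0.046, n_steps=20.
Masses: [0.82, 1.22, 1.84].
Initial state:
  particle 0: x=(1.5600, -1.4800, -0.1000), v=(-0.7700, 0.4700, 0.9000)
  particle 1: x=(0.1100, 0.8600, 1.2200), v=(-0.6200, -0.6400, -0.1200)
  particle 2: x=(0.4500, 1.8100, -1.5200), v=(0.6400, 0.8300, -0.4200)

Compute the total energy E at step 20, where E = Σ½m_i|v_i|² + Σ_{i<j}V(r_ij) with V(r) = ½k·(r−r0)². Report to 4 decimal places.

9.8974

step 0: x0=(1.5600, -1.4800, -0.1000) x1=(0.1100, 0.8600, 1.2200) x2=(0.4500, 1.8100, -1.5200)
step 1: x0=(1.5222, -1.4532, -0.0588) x1=(0.0825, 0.8297, 1.2121) x2=(0.4798, 1.8464, -1.5377)
step 2: x0=(1.4800, -1.4160, -0.0183) x1=(0.0572, 0.7980, 1.1996) x2=(0.5102, 1.8792, -1.5520)
step 3: x0=(1.4334, -1.3687, 0.0213) x1=(0.0340, 0.7650, 1.1825) x2=(0.5410, 1.9083, -1.5628)
step 4: x0=(1.3828, -1.3115, 0.0599) x1=(0.0130, 0.7309, 1.1609) x2=(0.5723, 1.9337, -1.5701)
step 5: x0=(1.3284, -1.2448, 0.0970) x1=(-0.0059, 0.6960, 1.1348) x2=(0.6038, 1.9554, -1.5740)
step 6: x0=(1.2705, -1.1689, 0.1326) x1=(-0.0226, 0.6605, 1.1045) x2=(0.6354, 1.9734, -1.5743)
step 7: x0=(1.2095, -1.0843, 0.1664) x1=(-0.0373, 0.6248, 1.0701) x2=(0.6671, 1.9877, -1.5710)
step 8: x0=(1.1457, -0.9913, 0.1983) x1=(-0.0499, 0.5889, 1.0316) x2=(0.6987, 1.9983, -1.5643)
step 9: x0=(1.0793, -0.8907, 0.2279) x1=(-0.0606, 0.5533, 0.9894) x2=(0.7300, 2.0054, -1.5540)
step 10: x0=(1.0110, -0.7829, 0.2552) x1=(-0.0694, 0.5183, 0.9435) x2=(0.7611, 2.0089, -1.5403)
step 11: x0=(0.9410, -0.6685, 0.2800) x1=(-0.0764, 0.4839, 0.8942) x2=(0.7917, 2.0090, -1.5232)
step 12: x0=(0.8697, -0.5483, 0.3021) x1=(-0.0818, 0.4507, 0.8417) x2=(0.8217, 2.0057, -1.5028)
step 13: x0=(0.7977, -0.4227, 0.3214) x1=(-0.0856, 0.4187, 0.7863) x2=(0.8511, 1.9993, -1.4791)
step 14: x0=(0.7253, -0.2926, 0.3378) x1=(-0.0881, 0.3883, 0.7281) x2=(0.8797, 1.9898, -1.4524)
step 15: x0=(0.6531, -0.1585, 0.3511) x1=(-0.0894, 0.3596, 0.6674) x2=(0.9075, 1.9773, -1.4226)
step 16: x0=(0.5816, -0.0210, 0.3615) x1=(-0.0898, 0.3329, 0.6044) x2=(0.9344, 1.9620, -1.3900)
step 17: x0=(0.5113, 0.1193, 0.3687) x1=(-0.0895, 0.3082, 0.5394) x2=(0.9603, 1.9442, -1.3546)
step 18: x0=(0.4428, 0.2622, 0.3730) x1=(-0.0887, 0.2855, 0.4724) x2=(0.9850, 1.9238, -1.3167)
step 19: x0=(0.3765, 0.4074, 0.3744) x1=(-0.0877, 0.2647, 0.4038) x2=(1.0087, 1.9012, -1.2763)
step 20: x0=(0.3127, 0.5554, 0.3734) x1=(-0.0867, 0.2452, 0.3334) x2=(1.0312, 1.8764, -1.2337)
step 0 velocities: v0=(-0.7700, 0.4700, 0.9000) v1=(-0.6200, -0.6400, -0.1200) v2=(0.6400, 0.8300, -0.4200)
step 0: KE=2.3318, PE=7.5672, E=9.8990
step 20 velocities: v0=(-1.3636, 3.2457, -0.0451) v1=(0.0274, -0.4109, -1.5488) v2=(0.4752, -0.5589, 0.9485)
step 20: KE=7.9721, PE=1.9253, E=9.8974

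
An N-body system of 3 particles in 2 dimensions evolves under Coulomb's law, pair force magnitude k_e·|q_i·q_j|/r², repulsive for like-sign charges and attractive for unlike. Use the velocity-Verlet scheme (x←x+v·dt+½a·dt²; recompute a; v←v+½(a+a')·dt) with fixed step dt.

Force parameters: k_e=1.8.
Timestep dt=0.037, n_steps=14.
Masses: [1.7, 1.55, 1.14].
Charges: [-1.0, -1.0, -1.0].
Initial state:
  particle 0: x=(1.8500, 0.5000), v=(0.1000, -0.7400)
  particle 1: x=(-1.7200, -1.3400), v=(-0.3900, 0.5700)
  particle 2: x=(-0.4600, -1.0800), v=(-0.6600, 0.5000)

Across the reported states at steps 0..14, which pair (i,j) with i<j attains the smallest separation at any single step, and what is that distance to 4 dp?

pair (1,2), distance 1.2619

step 0: x0=(1.8500, 0.5000) x1=(-1.7200, -1.3400) x2=(-0.4600, -1.0800)
step 1: x0=(1.8538, 0.4727) x1=(-1.7349, -1.3190) x2=(-0.4839, -1.0614)
step 2: x0=(1.8579, 0.4455) x1=(-1.7509, -1.2983) x2=(-0.5067, -1.0428)
step 3: x0=(1.8622, 0.4185) x1=(-1.7680, -1.2778) x2=(-0.5285, -1.0240)
step 4: x0=(1.8667, 0.3916) x1=(-1.7861, -1.2576) x2=(-0.5491, -1.0051)
step 5: x0=(1.8715, 0.3648) x1=(-1.8052, -1.2376) x2=(-0.5687, -0.9860)
step 6: x0=(1.8765, 0.3382) x1=(-1.8255, -1.2178) x2=(-0.5872, -0.9668)
step 7: x0=(1.8818, 0.3117) x1=(-1.8468, -1.1983) x2=(-0.6046, -0.9475)
step 8: x0=(1.8873, 0.2853) x1=(-1.8692, -1.1790) x2=(-0.6209, -0.9280)
step 9: x0=(1.8930, 0.2590) x1=(-1.8926, -1.1599) x2=(-0.6362, -0.9084)
step 10: x0=(1.8991, 0.2328) x1=(-1.9170, -1.1410) x2=(-0.6505, -0.8887)
step 11: x0=(1.9053, 0.2068) x1=(-1.9425, -1.1224) x2=(-0.6637, -0.8688)
step 12: x0=(1.9119, 0.1808) x1=(-1.9690, -1.1040) x2=(-0.6759, -0.8488)
step 13: x0=(1.9187, 0.1549) x1=(-1.9965, -1.0858) x2=(-0.6872, -0.8286)
step 14: x0=(1.9257, 0.1292) x1=(-2.0250, -1.0678) x2=(-0.6975, -0.8083)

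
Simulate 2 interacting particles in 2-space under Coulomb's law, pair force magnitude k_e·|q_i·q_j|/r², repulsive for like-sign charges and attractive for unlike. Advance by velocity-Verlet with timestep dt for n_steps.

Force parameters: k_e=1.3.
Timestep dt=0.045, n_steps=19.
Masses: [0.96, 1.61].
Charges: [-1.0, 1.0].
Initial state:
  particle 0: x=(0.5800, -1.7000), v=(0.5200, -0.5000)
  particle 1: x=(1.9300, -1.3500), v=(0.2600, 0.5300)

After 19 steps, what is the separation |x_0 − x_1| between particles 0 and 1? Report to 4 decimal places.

1.2912

step 0: x0=(0.5800, -1.7000) x1=(1.9300, -1.3500)
step 1: x0=(0.6041, -1.7223) x1=(1.9413, -1.3263)
step 2: x0=(0.6295, -1.7442) x1=(1.9518, -1.3027)
step 3: x0=(0.6563, -1.7657) x1=(1.9615, -1.2795)
step 4: x0=(0.6844, -1.7867) x1=(1.9704, -1.2566)
step 5: x0=(0.7138, -1.8071) x1=(1.9785, -1.2339)
step 6: x0=(0.7445, -1.8270) x1=(1.9858, -1.2117)
step 7: x0=(0.7765, -1.8462) x1=(1.9924, -1.1898)
step 8: x0=(0.8097, -1.8648) x1=(1.9982, -1.1683)
step 9: x0=(0.8442, -1.8826) x1=(2.0033, -1.1472)
step 10: x0=(0.8799, -1.8996) x1=(2.0077, -1.1266)
step 11: x0=(0.9169, -1.9158) x1=(2.0113, -1.1066)
step 12: x0=(0.9550, -1.9311) x1=(2.0142, -1.0870)
step 13: x0=(0.9943, -1.9455) x1=(2.0165, -1.0680)
step 14: x0=(1.0347, -1.9589) x1=(2.0180, -1.0495)
step 15: x0=(1.0763, -1.9713) x1=(2.0189, -1.0317)
step 16: x0=(1.1189, -1.9825) x1=(2.0191, -1.0146)
step 17: x0=(1.1627, -1.9927) x1=(2.0187, -0.9981)
step 18: x0=(1.2074, -2.0016) x1=(2.0176, -0.9824)
step 19: x0=(1.2532, -2.0092) x1=(2.0160, -0.9674)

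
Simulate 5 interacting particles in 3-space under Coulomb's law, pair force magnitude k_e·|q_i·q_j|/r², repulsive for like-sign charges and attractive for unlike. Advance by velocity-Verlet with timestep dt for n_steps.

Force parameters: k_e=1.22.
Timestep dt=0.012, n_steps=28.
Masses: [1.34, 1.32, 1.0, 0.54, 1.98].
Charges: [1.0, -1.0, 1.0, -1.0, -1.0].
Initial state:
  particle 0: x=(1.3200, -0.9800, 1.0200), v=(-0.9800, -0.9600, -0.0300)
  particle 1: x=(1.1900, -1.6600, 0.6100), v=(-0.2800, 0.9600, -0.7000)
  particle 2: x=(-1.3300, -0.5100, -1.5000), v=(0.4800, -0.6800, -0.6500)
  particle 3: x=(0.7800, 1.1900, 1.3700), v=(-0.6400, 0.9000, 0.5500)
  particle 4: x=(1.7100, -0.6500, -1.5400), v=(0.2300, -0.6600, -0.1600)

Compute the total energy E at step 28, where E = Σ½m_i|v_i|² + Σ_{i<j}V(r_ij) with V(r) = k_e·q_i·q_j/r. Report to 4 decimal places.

step 0: x0=(1.3200, -0.9800, 1.0200) x1=(1.1900, -1.6600, 0.6100) x2=(-1.3300, -0.5100, -1.5000) x3=(0.7800, 1.1900, 1.3700) x4=(1.7100, -0.6500, -1.5400)
step 1: x0=(1.3082, -0.9916, 1.0196) x1=(1.1867, -1.6484, 0.6017) x2=(-1.3242, -0.5182, -1.5078) x3=(0.7723, 1.2008, 1.3766) x4=(1.7128, -0.6579, -1.5419)
step 2: x0=(1.2964, -1.0033, 1.0190) x1=(1.1833, -1.6366, 0.5934) x2=(-1.3184, -0.5263, -1.5156) x3=(0.7646, 1.2116, 1.3832) x4=(1.7155, -0.6658, -1.5439)
step 3: x0=(1.2846, -1.0152, 1.0184) x1=(1.1800, -1.6247, 0.5854) x2=(-1.3126, -0.5345, -1.5234) x3=(0.7569, 1.2223, 1.3898) x4=(1.7183, -0.6738, -1.5458)
step 4: x0=(1.2727, -1.0273, 1.0176) x1=(1.1767, -1.6126, 0.5774) x2=(-1.3068, -0.5426, -1.5311) x3=(0.7492, 1.2330, 1.3964) x4=(1.7210, -0.6817, -1.5477)
step 5: x0=(1.2608, -1.0395, 1.0166) x1=(1.1735, -1.6004, 0.5696) x2=(-1.3009, -0.5508, -1.5389) x3=(0.7415, 1.2437, 1.4031) x4=(1.7237, -0.6896, -1.5497)
step 6: x0=(1.2489, -1.0519, 1.0155) x1=(1.1702, -1.5879, 0.5620) x2=(-1.2950, -0.5589, -1.5467) x3=(0.7338, 1.2544, 1.4097) x4=(1.7264, -0.6975, -1.5516)
step 7: x0=(1.2370, -1.0645, 1.0142) x1=(1.1670, -1.5753, 0.5546) x2=(-1.2890, -0.5671, -1.5544) x3=(0.7260, 1.2651, 1.4163) x4=(1.7292, -0.7054, -1.5536)
step 8: x0=(1.2250, -1.0773, 1.0127) x1=(1.1638, -1.5625, 0.5473) x2=(-1.2831, -0.5752, -1.5621) x3=(0.7183, 1.2758, 1.4230) x4=(1.7319, -0.7133, -1.5556)
step 9: x0=(1.2131, -1.0902, 1.0110) x1=(1.1606, -1.5495, 0.5403) x2=(-1.2771, -0.5834, -1.5699) x3=(0.7105, 1.2864, 1.4296) x4=(1.7346, -0.7212, -1.5575)
step 10: x0=(1.2011, -1.1033, 1.0091) x1=(1.1574, -1.5363, 0.5335) x2=(-1.2711, -0.5915, -1.5776) x3=(0.7028, 1.2971, 1.4363) x4=(1.7373, -0.7291, -1.5595)
step 11: x0=(1.1891, -1.1166, 1.0070) x1=(1.1542, -1.5229, 0.5269) x2=(-1.2650, -0.5997, -1.5853) x3=(0.6950, 1.3077, 1.4429) x4=(1.7400, -0.7370, -1.5615)
step 12: x0=(1.1770, -1.1301, 1.0045) x1=(1.1511, -1.5093, 0.5206) x2=(-1.2590, -0.6078, -1.5930) x3=(0.6872, 1.3183, 1.4496) x4=(1.7427, -0.7449, -1.5635)
step 13: x0=(1.1650, -1.1438, 1.0018) x1=(1.1479, -1.4956, 0.5146) x2=(-1.2529, -0.6160, -1.6007) x3=(0.6794, 1.3289, 1.4563) x4=(1.7453, -0.7528, -1.5655)
step 14: x0=(1.1530, -1.1577, 0.9989) x1=(1.1447, -1.4816, 0.5089) x2=(-1.2468, -0.6241, -1.6084) x3=(0.6716, 1.3395, 1.4629) x4=(1.7480, -0.7608, -1.5675)
step 15: x0=(1.1410, -1.1718, 0.9955) x1=(1.1416, -1.4674, 0.5036) x2=(-1.2406, -0.6323, -1.6161) x3=(0.6637, 1.3500, 1.4696) x4=(1.7507, -0.7687, -1.5696)
step 16: x0=(1.1289, -1.1861, 0.9919) x1=(1.1384, -1.4530, 0.4986) x2=(-1.2345, -0.6404, -1.6238) x3=(0.6559, 1.3606, 1.4763) x4=(1.7533, -0.7766, -1.5716)
step 17: x0=(1.1169, -1.2005, 0.9878) x1=(1.1352, -1.4385, 0.4940) x2=(-1.2283, -0.6485, -1.6314) x3=(0.6481, 1.3711, 1.4830) x4=(1.7560, -0.7845, -1.5737)
step 18: x0=(1.1049, -1.2152, 0.9834) x1=(1.1319, -1.4238, 0.4897) x2=(-1.2220, -0.6567, -1.6391) x3=(0.6402, 1.3817, 1.4897) x4=(1.7586, -0.7924, -1.5757)
step 19: x0=(1.0930, -1.2299, 0.9785) x1=(1.1286, -1.4089, 0.4860) x2=(-1.2158, -0.6648, -1.6467) x3=(0.6323, 1.3922, 1.4964) x4=(1.7613, -0.8003, -1.5778)
step 20: x0=(1.0811, -1.2448, 0.9732) x1=(1.1253, -1.3939, 0.4827) x2=(-1.2095, -0.6729, -1.6544) x3=(0.6244, 1.4028, 1.5031) x4=(1.7639, -0.8082, -1.5798)
step 21: x0=(1.0692, -1.2599, 0.9674) x1=(1.1219, -1.3787, 0.4798) x2=(-1.2032, -0.6811, -1.6620) x3=(0.6165, 1.4133, 1.5098) x4=(1.7665, -0.8161, -1.5819)
step 22: x0=(1.0574, -1.2750, 0.9611) x1=(1.1185, -1.3634, 0.4775) x2=(-1.1969, -0.6892, -1.6696) x3=(0.6086, 1.4238, 1.5165) x4=(1.7692, -0.8240, -1.5840)
step 23: x0=(1.0457, -1.2903, 0.9543) x1=(1.1149, -1.3481, 0.4758) x2=(-1.1905, -0.6973, -1.6773) x3=(0.6007, 1.4343, 1.5232) x4=(1.7718, -0.8319, -1.5861)
step 24: x0=(1.0341, -1.3055, 0.9469) x1=(1.1113, -1.3327, 0.4746) x2=(-1.1841, -0.7054, -1.6849) x3=(0.5928, 1.4448, 1.5300) x4=(1.7744, -0.8398, -1.5882)
step 25: x0=(1.0225, -1.3208, 0.9390) x1=(1.1076, -1.3173, 0.4740) x2=(-1.1777, -0.7135, -1.6925) x3=(0.5848, 1.4553, 1.5367) x4=(1.7770, -0.8477, -1.5903)
step 26: x0=(1.0111, -1.3361, 0.9305) x1=(1.1037, -1.3019, 0.4739) x2=(-1.1713, -0.7217, -1.7000) x3=(0.5769, 1.4658, 1.5435) x4=(1.7796, -0.8556, -1.5924)
step 27: x0=(0.9998, -1.3513, 0.9213) x1=(1.0997, -1.2866, 0.4745) x2=(-1.1648, -0.7298, -1.7076) x3=(0.5689, 1.4763, 1.5502) x4=(1.7822, -0.8635, -1.5946)
step 28: x0=(0.9887, -1.3664, 0.9116) x1=(1.0956, -1.2714, 0.4757) x2=(-1.1583, -0.7379, -1.7152) x3=(0.5609, 1.4868, 1.5570) x4=(1.7847, -0.8714, -1.5967)
step 0 velocities: v0=(-0.9800, -0.9600, -0.0300) v1=(-0.2800, 0.9600, -0.7000) v2=(0.4800, -0.6800, -0.6500) v3=(-0.6400, 0.9000, 0.5500) v4=(0.2300, -0.6600, -0.1600)
step 0: KE=3.7225, PE=-1.9986, E=1.7240
step 28 velocities: v0=(-0.9226, -1.2527, -0.8345) v1=(-0.3519, 1.2624, 0.1253) v2=(0.5424, -0.6752, -0.6306) v3=(-0.6665, 0.8747, 0.5633) v4=(0.2148, -0.6590, -0.1792)
step 28: KE=4.7256, PE=-3.0025, E=1.7231

1.7231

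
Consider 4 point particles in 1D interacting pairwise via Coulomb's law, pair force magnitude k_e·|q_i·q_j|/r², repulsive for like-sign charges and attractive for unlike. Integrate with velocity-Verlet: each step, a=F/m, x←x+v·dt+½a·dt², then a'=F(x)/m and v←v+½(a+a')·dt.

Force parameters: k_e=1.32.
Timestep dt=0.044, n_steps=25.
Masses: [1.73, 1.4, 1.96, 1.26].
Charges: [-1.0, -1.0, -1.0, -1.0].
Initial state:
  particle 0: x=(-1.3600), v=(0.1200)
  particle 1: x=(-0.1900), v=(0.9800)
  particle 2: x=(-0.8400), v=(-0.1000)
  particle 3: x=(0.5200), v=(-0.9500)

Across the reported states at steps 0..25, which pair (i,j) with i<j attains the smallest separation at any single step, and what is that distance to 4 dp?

step 0: x0=(-1.3600) x1=(-0.1900) x2=(-0.8400) x3=(0.5200)
step 1: x0=(-1.3582) x1=(-0.1459) x2=(-0.8439) x3=(0.4810)
step 2: x0=(-1.3634) x1=(-0.1014) x2=(-0.8463) x3=(0.4490)
step 3: x0=(-1.3756) x1=(-0.0585) x2=(-0.8469) x3=(0.4255)
step 4: x0=(-1.3943) x1=(-0.0194) x2=(-0.8457) x3=(0.4125)
step 5: x0=(-1.4191) x1=(0.0135) x2=(-0.8430) x3=(0.4123)
step 6: x0=(-1.4496) x1=(0.0384) x2=(-0.8390) x3=(0.4267)
step 7: x0=(-1.4851) x1=(0.0543) x2=(-0.8339) x3=(0.4565)
step 8: x0=(-1.5251) x1=(0.0620) x2=(-0.8282) x3=(0.5005)
step 9: x0=(-1.5692) x1=(0.0633) x2=(-0.8222) x3=(0.5567)
step 10: x0=(-1.6167) x1=(0.0601) x2=(-0.8163) x3=(0.6228)
step 11: x0=(-1.6673) x1=(0.0541) x2=(-0.8106) x3=(0.6966)
step 12: x0=(-1.7208) x1=(0.0468) x2=(-0.8054) x3=(0.7767)
step 13: x0=(-1.7767) x1=(0.0392) x2=(-0.8010) x3=(0.8616)
step 14: x0=(-1.8348) x1=(0.0319) x2=(-0.7976) x3=(0.9506)
step 15: x0=(-1.8949) x1=(0.0257) x2=(-0.7953) x3=(1.0429)
step 16: x0=(-1.9568) x1=(0.0210) x2=(-0.7942) x3=(1.1380)
step 17: x0=(-2.0204) x1=(0.0180) x2=(-0.7945) x3=(1.2355)
step 18: x0=(-2.0854) x1=(0.0169) x2=(-0.7962) x3=(1.3351)
step 19: x0=(-2.1517) x1=(0.0180) x2=(-0.7993) x3=(1.4364)
step 20: x0=(-2.2193) x1=(0.0213) x2=(-0.8040) x3=(1.5393)
step 21: x0=(-2.2880) x1=(0.0269) x2=(-0.8101) x3=(1.6436)
step 22: x0=(-2.3578) x1=(0.0347) x2=(-0.8178) x3=(1.7491)
step 23: x0=(-2.4285) x1=(0.0447) x2=(-0.8269) x3=(1.8558)
step 24: x0=(-2.5002) x1=(0.0568) x2=(-0.8373) x3=(1.9635)
step 25: x0=(-2.5727) x1=(0.0711) x2=(-0.8491) x3=(2.0721)

pair (1,3), distance 0.3884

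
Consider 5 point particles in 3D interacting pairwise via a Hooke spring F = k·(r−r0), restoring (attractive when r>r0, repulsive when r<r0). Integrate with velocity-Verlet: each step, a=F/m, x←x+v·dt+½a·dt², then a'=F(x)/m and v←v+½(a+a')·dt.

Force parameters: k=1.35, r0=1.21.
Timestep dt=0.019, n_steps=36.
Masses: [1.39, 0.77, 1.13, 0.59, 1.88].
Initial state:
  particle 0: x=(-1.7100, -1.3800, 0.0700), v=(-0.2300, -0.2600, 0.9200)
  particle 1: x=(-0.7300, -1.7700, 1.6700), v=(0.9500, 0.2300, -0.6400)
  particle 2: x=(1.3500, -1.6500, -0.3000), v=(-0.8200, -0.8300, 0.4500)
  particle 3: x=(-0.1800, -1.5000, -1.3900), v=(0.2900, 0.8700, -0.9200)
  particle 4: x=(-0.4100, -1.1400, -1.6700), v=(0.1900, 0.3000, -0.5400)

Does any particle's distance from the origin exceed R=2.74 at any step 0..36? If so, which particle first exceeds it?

no

step 0: x0=(-1.7100, -1.3800, 0.0700) x1=(-0.7300, -1.7700, 1.6700) x2=(1.3500, -1.6500, -0.3000) x3=(-0.1800, -1.5000, -1.3900) x4=(-0.4100, -1.1400, -1.6700)
step 1: x0=(-1.7138, -1.3850, 0.0873) x1=(-0.7115, -1.7654, 1.6560) x2=(1.3335, -1.6657, -0.2914) x3=(-0.1745, -1.4837, -1.4061) x4=(-0.4064, -1.1343, -1.6798)
step 2: x0=(-1.7163, -1.3901, 0.1042) x1=(-0.6922, -1.7603, 1.6384) x2=(1.3150, -1.6812, -0.2826) x3=(-0.1692, -1.4681, -1.4195) x4=(-0.4029, -1.1287, -1.6889)
step 3: x0=(-1.7176, -1.3952, 0.1207) x1=(-0.6720, -1.7547, 1.6173) x2=(1.2947, -1.6965, -0.2738) x3=(-0.1640, -1.4530, -1.4301) x4=(-0.3995, -1.1232, -1.6970)
step 4: x0=(-1.7177, -1.4004, 0.1367) x1=(-0.6511, -1.7486, 1.5926) x2=(1.2726, -1.7116, -0.2648) x3=(-0.1588, -1.4385, -1.4380) x4=(-0.3962, -1.1178, -1.7044)
step 5: x0=(-1.7166, -1.4057, 0.1523) x1=(-0.6295, -1.7421, 1.5644) x2=(1.2487, -1.7264, -0.2558) x3=(-0.1538, -1.4246, -1.4431) x4=(-0.3930, -1.1124, -1.7108)
step 6: x0=(-1.7142, -1.4110, 0.1674) x1=(-0.6072, -1.7351, 1.5329) x2=(1.2231, -1.7410, -0.2467) x3=(-0.1489, -1.4114, -1.4453) x4=(-0.3898, -1.1072, -1.7165)
step 7: x0=(-1.7107, -1.4164, 0.1820) x1=(-0.5842, -1.7277, 1.4980) x2=(1.1958, -1.7553, -0.2376) x3=(-0.1442, -1.3988, -1.4448) x4=(-0.3868, -1.1020, -1.7213)
step 8: x0=(-1.7059, -1.4219, 0.1961) x1=(-0.5607, -1.7198, 1.4599) x2=(1.1668, -1.7694, -0.2285) x3=(-0.1395, -1.3869, -1.4415) x4=(-0.3839, -1.0969, -1.7253)
step 9: x0=(-1.6999, -1.4274, 0.2096) x1=(-0.5365, -1.7116, 1.4187) x2=(1.1362, -1.7832, -0.2194) x3=(-0.1350, -1.3756, -1.4355) x4=(-0.3810, -1.0920, -1.7284)
step 10: x0=(-1.6928, -1.4329, 0.2225) x1=(-0.5119, -1.7029, 1.3745) x2=(1.1041, -1.7966, -0.2103) x3=(-0.1307, -1.3650, -1.4267) x4=(-0.3783, -1.0871, -1.7308)
step 11: x0=(-1.6845, -1.4385, 0.2349) x1=(-0.4868, -1.6939, 1.3274) x2=(1.0705, -1.8098, -0.2013) x3=(-0.1264, -1.3550, -1.4153) x4=(-0.3757, -1.0824, -1.7323)
step 12: x0=(-1.6751, -1.4440, 0.2467) x1=(-0.4613, -1.6845, 1.2775) x2=(1.0354, -1.8227, -0.1923) x3=(-0.1224, -1.3457, -1.4013) x4=(-0.3732, -1.0778, -1.7330)
step 13: x0=(-1.6645, -1.4496, 0.2578) x1=(-0.4354, -1.6747, 1.2250) x2=(0.9990, -1.8352, -0.1834) x3=(-0.1185, -1.3370, -1.3847) x4=(-0.3709, -1.0733, -1.7330)
step 14: x0=(-1.6528, -1.4552, 0.2684) x1=(-0.4093, -1.6646, 1.1699) x2=(0.9613, -1.8474, -0.1746) x3=(-0.1147, -1.3289, -1.3656) x4=(-0.3686, -1.0690, -1.7321)
step 15: x0=(-1.6401, -1.4608, 0.2783) x1=(-0.3828, -1.6542, 1.1124) x2=(0.9224, -1.8592, -0.1659) x3=(-0.1112, -1.3214, -1.3441) x4=(-0.3664, -1.0648, -1.7306)
step 16: x0=(-1.6263, -1.4665, 0.2875) x1=(-0.3561, -1.6435, 1.0527) x2=(0.8823, -1.8707, -0.1574) x3=(-0.1078, -1.3146, -1.3202) x4=(-0.3644, -1.0607, -1.7282)
step 17: x0=(-1.6115, -1.4720, 0.2962) x1=(-0.3293, -1.6324, 0.9910) x2=(0.8412, -1.8819, -0.1491) x3=(-0.1046, -1.3082, -1.2941) x4=(-0.3624, -1.0568, -1.7252)
step 18: x0=(-1.5958, -1.4776, 0.3042) x1=(-0.3024, -1.6211, 0.9273) x2=(0.7990, -1.8927, -0.1409) x3=(-0.1017, -1.3025, -1.2659) x4=(-0.3605, -1.0531, -1.7214)
step 19: x0=(-1.5790, -1.4832, 0.3115) x1=(-0.2754, -1.6096, 0.8618) x2=(0.7559, -1.9032, -0.1329) x3=(-0.0990, -1.2972, -1.2357) x4=(-0.3588, -1.0495, -1.7170)
step 20: x0=(-1.5614, -1.4887, 0.3182) x1=(-0.2484, -1.5978, 0.7947) x2=(0.7119, -1.9134, -0.1252) x3=(-0.0965, -1.2924, -1.2036) x4=(-0.3571, -1.0460, -1.7119)
step 21: x0=(-1.5429, -1.4942, 0.3243) x1=(-0.2214, -1.5857, 0.7261) x2=(0.6672, -1.9233, -0.1176) x3=(-0.0943, -1.2881, -1.1697) x4=(-0.3555, -1.0428, -1.7061)
step 22: x0=(-1.5235, -1.4997, 0.3297) x1=(-0.1945, -1.5734, 0.6563) x2=(0.6217, -1.9329, -0.1104) x3=(-0.0923, -1.2842, -1.1341) x4=(-0.3540, -1.0397, -1.6997)
step 23: x0=(-1.5033, -1.5052, 0.3345) x1=(-0.1678, -1.5608, 0.5853) x2=(0.5756, -1.9421, -0.1034) x3=(-0.0905, -1.2807, -1.0971) x4=(-0.3525, -1.0368, -1.6927)
step 24: x0=(-1.4824, -1.5106, 0.3387) x1=(-0.1413, -1.5480, 0.5133) x2=(0.5290, -1.9512, -0.0967) x3=(-0.0891, -1.2776, -1.0588) x4=(-0.3512, -1.0340, -1.6850)
step 25: x0=(-1.4607, -1.5159, 0.3424) x1=(-0.1150, -1.5350, 0.4406) x2=(0.4818, -1.9600, -0.0903) x3=(-0.0879, -1.2748, -1.0192) x4=(-0.3499, -1.0315, -1.6768)
step 26: x0=(-1.4384, -1.5212, 0.3454) x1=(-0.0889, -1.5216, 0.3671) x2=(0.4343, -1.9686, -0.0842) x3=(-0.0869, -1.2722, -0.9787) x4=(-0.3487, -1.0291, -1.6681)
step 27: x0=(-1.4153, -1.5265, 0.3479) x1=(-0.0632, -1.5080, 0.2932) x2=(0.3864, -1.9771, -0.0783) x3=(-0.0863, -1.2699, -0.9372) x4=(-0.3475, -1.0269, -1.6588)
step 28: x0=(-1.3917, -1.5316, 0.3498) x1=(-0.0378, -1.4941, 0.2188) x2=(0.3382, -1.9854, -0.0728) x3=(-0.0859, -1.2678, -0.8951) x4=(-0.3464, -1.0249, -1.6489)
step 29: x0=(-1.3674, -1.5368, 0.3511) x1=(-0.0128, -1.4799, 0.1443) x2=(0.2898, -1.9937, -0.0676) x3=(-0.0858, -1.2657, -0.8524) x4=(-0.3454, -1.0230, -1.6386)
step 30: x0=(-1.3426, -1.5418, 0.3520) x1=(0.0119, -1.4652, 0.0695) x2=(0.2412, -2.0020, -0.0626) x3=(-0.0860, -1.2638, -0.8093) x4=(-0.3444, -1.0213, -1.6278)
step 31: x0=(-1.3173, -1.5468, 0.3524) x1=(0.0362, -1.4502, -0.0052) x2=(0.1924, -2.0104, -0.0579) x3=(-0.0865, -1.2619, -0.7660) x4=(-0.3435, -1.0198, -1.6165)
step 32: x0=(-1.2915, -1.5517, 0.3522) x1=(0.0603, -1.4348, -0.0800) x2=(0.1434, -2.0188, -0.0533) x3=(-0.0873, -1.2600, -0.7226) x4=(-0.3426, -1.0185, -1.6048)
step 33: x0=(-1.2652, -1.5565, 0.3516) x1=(0.0843, -1.4191, -0.1547) x2=(0.0943, -2.0274, -0.0489) x3=(-0.0884, -1.2579, -0.6793) x4=(-0.3419, -1.0173, -1.5927)
step 34: x0=(-1.2386, -1.5613, 0.3506) x1=(0.1081, -1.4030, -0.2292) x2=(0.0450, -2.0361, -0.0446) x3=(-0.0899, -1.2557, -0.6362) x4=(-0.3411, -1.0163, -1.5802)
step 35: x0=(-1.2115, -1.5659, 0.3491) x1=(0.1320, -1.3867, -0.3035) x2=(-0.0044, -2.0449, -0.0404) x3=(-0.0918, -1.2533, -0.5934) x4=(-0.3404, -1.0155, -1.5673)
step 36: x0=(-1.1841, -1.5705, 0.3472) x1=(0.1560, -1.3703, -0.3776) x2=(-0.0539, -2.0538, -0.0362) x3=(-0.0943, -1.2505, -0.5509) x4=(-0.3398, -1.0148, -1.5540)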